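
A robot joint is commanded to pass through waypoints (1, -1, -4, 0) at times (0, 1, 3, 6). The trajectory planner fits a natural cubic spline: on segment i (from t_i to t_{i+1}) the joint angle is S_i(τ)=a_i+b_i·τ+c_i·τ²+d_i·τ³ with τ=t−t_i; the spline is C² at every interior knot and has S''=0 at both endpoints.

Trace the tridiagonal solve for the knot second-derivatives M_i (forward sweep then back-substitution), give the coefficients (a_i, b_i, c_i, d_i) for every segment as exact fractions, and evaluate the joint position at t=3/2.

Δ: Δ0=-2, Δ1=-3/2, Δ2=4/3
row 1: diag=6, rhs=3; c'=1/3, d'=1/2
row 2: denom=10−2·1/3=28/3; d'=(17−2·1/2)/(28/3)=12/7
back: M2=12/7
back: M1=1/2−1/3·12/7=-1/14
M: M0=0, M1=-1/14, M2=12/7, M3=0
seg 0: a=1, c=M0/2=0, d=(M1−M0)/(6·1)=-1/84, b=Δ0−h0·(2M0+M1)/6=-167/84
seg 1: a=-1, c=M1/2=-1/28, d=(M2−M1)/(6·2)=25/168, b=Δ1−h1·(2M1+M2)/6=-85/42
seg 2: a=-4, c=M2/2=6/7, d=(M3−M2)/(6·3)=-2/21, b=Δ2−h2·(2M2+M3)/6=-8/21
t_q=3/2 → seg 1, τ=1/2; S=-1+-85/42·τ+-1/28·τ²+25/168·τ³=-897/448

  seg 0: a=1 b=-167/84 c=0 d=-1/84
  seg 1: a=-1 b=-85/42 c=-1/28 d=25/168
  seg 2: a=-4 b=-8/21 c=6/7 d=-2/21
S(3/2) = -897/448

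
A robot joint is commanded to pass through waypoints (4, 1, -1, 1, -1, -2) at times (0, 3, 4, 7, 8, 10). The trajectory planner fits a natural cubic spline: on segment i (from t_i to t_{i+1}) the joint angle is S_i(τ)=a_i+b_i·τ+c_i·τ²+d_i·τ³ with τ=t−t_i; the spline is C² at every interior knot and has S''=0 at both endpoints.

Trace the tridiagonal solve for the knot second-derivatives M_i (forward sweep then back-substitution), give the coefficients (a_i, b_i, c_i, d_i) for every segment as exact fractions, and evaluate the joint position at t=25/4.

Δ: Δ0=-1, Δ1=-2, Δ2=2/3, Δ3=-2, Δ4=-1/2
row 1: diag=8, rhs=-6; c'=1/8, d'=-3/4
row 2: denom=8−1·1/8=63/8; d'=(16−1·-3/4)/(63/8)=134/63
row 3: denom=8−3·8/21=48/7; d'=(-16−3·134/63)/(48/7)=-235/72
row 4: denom=6−1·7/48=281/48; d'=(9−1·-235/72)/(281/48)=1766/843
back: M4=1766/843
back: M3=-235/72−7/48·1766/843=-1003/281
back: M2=134/63−8/21·-1003/281=8818/2529
back: M1=-3/4−1/8·8818/2529=-2999/2529
M: M0=0, M1=-2999/2529, M2=8818/2529, M3=-1003/281, M4=1766/843, M5=0
seg 0: a=4, c=M0/2=0, d=(M1−M0)/(6·3)=-2999/45522, b=Δ0−h0·(2M0+M1)/6=-2059/5058
seg 1: a=1, c=M1/2=-2999/5058, d=(M2−M1)/(6·1)=1313/1686, b=Δ1−h1·(2M1+M2)/6=-5528/2529
seg 2: a=-1, c=M2/2=4409/2529, d=(M3−M2)/(6·3)=-17845/45522, b=Δ2−h2·(2M2+M3)/6=-5237/5058
seg 3: a=1, c=M3/2=-1003/562, d=(M4−M3)/(6·1)=4775/5058, b=Δ3−h3·(2M3+M4)/6=-2932/2529
seg 4: a=-1, c=M4/2=883/843, d=(M5−M4)/(6·2)=-883/5058, b=Δ4−h4·(2M4+M5)/6=-9593/5058
t_q=25/4 → seg 2, τ=9/4; S=-1+-5237/5058·τ+4409/2529·τ²+-17845/45522·τ³=37083/35968

  seg 0: a=4 b=-2059/5058 c=0 d=-2999/45522
  seg 1: a=1 b=-5528/2529 c=-2999/5058 d=1313/1686
  seg 2: a=-1 b=-5237/5058 c=4409/2529 d=-17845/45522
  seg 3: a=1 b=-2932/2529 c=-1003/562 d=4775/5058
  seg 4: a=-1 b=-9593/5058 c=883/843 d=-883/5058
S(25/4) = 37083/35968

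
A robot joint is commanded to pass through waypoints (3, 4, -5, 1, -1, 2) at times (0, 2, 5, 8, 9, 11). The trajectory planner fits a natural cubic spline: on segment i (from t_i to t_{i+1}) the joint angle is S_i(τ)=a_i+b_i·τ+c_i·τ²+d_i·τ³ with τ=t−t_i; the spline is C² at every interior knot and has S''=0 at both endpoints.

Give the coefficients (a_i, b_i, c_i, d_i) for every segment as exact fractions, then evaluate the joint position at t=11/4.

  seg 0: a=3 b=5209/3118 c=0 d=-1825/6236
  seg 1: a=4 b=-5741/3118 c=-5475/3118 d=6406/14031
  seg 2: a=-5 b=-155/3118 c=7337/3118 d=-7810/14031
  seg 3: a=1 b=-2993/3118 c=-8283/3118 d=2520/1559
  seg 4: a=-1 b=-4439/3118 c=6837/3118 d=-2279/6236
S(11/4) = 45497/24944

Δ: Δ0=1/2, Δ1=-3, Δ2=2, Δ3=-2, Δ4=3/2
row 1: diag=10, rhs=-21; c'=3/10, d'=-21/10
row 2: denom=12−3·3/10=111/10; d'=(30−3·-21/10)/(111/10)=121/37
row 3: denom=8−3·10/37=266/37; d'=(-24−3·121/37)/(266/37)=-1251/266
row 4: denom=6−1·37/266=1559/266; d'=(21−1·-1251/266)/(1559/266)=6837/1559
back: M4=6837/1559
back: M3=-1251/266−37/266·6837/1559=-8283/1559
back: M2=121/37−10/37·-8283/1559=7337/1559
back: M1=-21/10−3/10·7337/1559=-5475/1559
M: M0=0, M1=-5475/1559, M2=7337/1559, M3=-8283/1559, M4=6837/1559, M5=0
seg 0: a=3, c=M0/2=0, d=(M1−M0)/(6·2)=-1825/6236, b=Δ0−h0·(2M0+M1)/6=5209/3118
seg 1: a=4, c=M1/2=-5475/3118, d=(M2−M1)/(6·3)=6406/14031, b=Δ1−h1·(2M1+M2)/6=-5741/3118
seg 2: a=-5, c=M2/2=7337/3118, d=(M3−M2)/(6·3)=-7810/14031, b=Δ2−h2·(2M2+M3)/6=-155/3118
seg 3: a=1, c=M3/2=-8283/3118, d=(M4−M3)/(6·1)=2520/1559, b=Δ3−h3·(2M3+M4)/6=-2993/3118
seg 4: a=-1, c=M4/2=6837/3118, d=(M5−M4)/(6·2)=-2279/6236, b=Δ4−h4·(2M4+M5)/6=-4439/3118
t_q=11/4 → seg 1, τ=3/4; S=4+-5741/3118·τ+-5475/3118·τ²+6406/14031·τ³=45497/24944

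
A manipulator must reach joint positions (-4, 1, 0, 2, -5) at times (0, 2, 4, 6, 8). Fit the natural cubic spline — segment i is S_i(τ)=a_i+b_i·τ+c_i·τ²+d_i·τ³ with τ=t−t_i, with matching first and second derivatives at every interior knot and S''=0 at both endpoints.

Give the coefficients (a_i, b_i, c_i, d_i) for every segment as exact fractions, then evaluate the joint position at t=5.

  seg 0: a=-4 b=391/112 c=0 d=-111/448
  seg 1: a=1 b=29/56 c=-333/224 d=219/448
  seg 2: a=0 b=7/16 c=81/56 d=-261/448
  seg 3: a=2 b=-43/56 c=-459/224 d=153/448
S(5) = 583/448

Δ: Δ0=5/2, Δ1=-1/2, Δ2=1, Δ3=-7/2
row 1: diag=8, rhs=-18; c'=1/4, d'=-9/4
row 2: denom=8−2·1/4=15/2; d'=(9−2·-9/4)/(15/2)=9/5
row 3: denom=8−2·4/15=112/15; d'=(-27−2·9/5)/(112/15)=-459/112
back: M3=-459/112
back: M2=9/5−4/15·-459/112=81/28
back: M1=-9/4−1/4·81/28=-333/112
M: M0=0, M1=-333/112, M2=81/28, M3=-459/112, M4=0
seg 0: a=-4, c=M0/2=0, d=(M1−M0)/(6·2)=-111/448, b=Δ0−h0·(2M0+M1)/6=391/112
seg 1: a=1, c=M1/2=-333/224, d=(M2−M1)/(6·2)=219/448, b=Δ1−h1·(2M1+M2)/6=29/56
seg 2: a=0, c=M2/2=81/56, d=(M3−M2)/(6·2)=-261/448, b=Δ2−h2·(2M2+M3)/6=7/16
seg 3: a=2, c=M3/2=-459/224, d=(M4−M3)/(6·2)=153/448, b=Δ3−h3·(2M3+M4)/6=-43/56
t_q=5 → seg 2, τ=1; S=0+7/16·τ+81/56·τ²+-261/448·τ³=583/448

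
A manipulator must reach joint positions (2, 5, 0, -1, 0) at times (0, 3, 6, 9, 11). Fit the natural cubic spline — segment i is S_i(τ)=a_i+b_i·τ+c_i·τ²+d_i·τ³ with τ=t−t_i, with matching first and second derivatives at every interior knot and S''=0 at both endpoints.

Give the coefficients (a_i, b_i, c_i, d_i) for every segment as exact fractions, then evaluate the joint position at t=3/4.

  seg 0: a=2 b=165/92 c=0 d=-73/828
  seg 1: a=5 b=-27/46 c=-73/92 d=359/2484
  seg 2: a=0 b=-133/92 c=35/69 d=-113/2484
  seg 3: a=-1 b=17/46 c=9/92 d=-3/184
S(3/4) = 19477/5888

Δ: Δ0=1, Δ1=-5/3, Δ2=-1/3, Δ3=1/2
row 1: diag=12, rhs=-16; c'=1/4, d'=-4/3
row 2: denom=12−3·1/4=45/4; d'=(8−3·-4/3)/(45/4)=16/15
row 3: denom=10−3·4/15=46/5; d'=(5−3·16/15)/(46/5)=9/46
back: M3=9/46
back: M2=16/15−4/15·9/46=70/69
back: M1=-4/3−1/4·70/69=-73/46
M: M0=0, M1=-73/46, M2=70/69, M3=9/46, M4=0
seg 0: a=2, c=M0/2=0, d=(M1−M0)/(6·3)=-73/828, b=Δ0−h0·(2M0+M1)/6=165/92
seg 1: a=5, c=M1/2=-73/92, d=(M2−M1)/(6·3)=359/2484, b=Δ1−h1·(2M1+M2)/6=-27/46
seg 2: a=0, c=M2/2=35/69, d=(M3−M2)/(6·3)=-113/2484, b=Δ2−h2·(2M2+M3)/6=-133/92
seg 3: a=-1, c=M3/2=9/92, d=(M4−M3)/(6·2)=-3/184, b=Δ3−h3·(2M3+M4)/6=17/46
t_q=3/4 → seg 0, τ=3/4; S=2+165/92·τ+0·τ²+-73/828·τ³=19477/5888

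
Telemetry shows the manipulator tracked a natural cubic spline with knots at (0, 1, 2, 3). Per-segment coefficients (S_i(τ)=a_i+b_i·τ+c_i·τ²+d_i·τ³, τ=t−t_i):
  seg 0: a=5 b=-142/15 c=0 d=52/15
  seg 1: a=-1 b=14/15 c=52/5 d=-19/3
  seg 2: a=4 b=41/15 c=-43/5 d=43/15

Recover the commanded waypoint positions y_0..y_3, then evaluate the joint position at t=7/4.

y_0=5 y_1=-1 y_2=4 y_3=1
S(7/4) = 921/320

y_0 = S_0(0) = a_0 = 5
y_1 = S_1(0) = a_1 = -1
y_2 = S_2(0) = a_2 = 4
y_3 = S_2(1) = 1
t_q=7/4 is in segment 1 (τ=3/4); S_1(τ)=921/320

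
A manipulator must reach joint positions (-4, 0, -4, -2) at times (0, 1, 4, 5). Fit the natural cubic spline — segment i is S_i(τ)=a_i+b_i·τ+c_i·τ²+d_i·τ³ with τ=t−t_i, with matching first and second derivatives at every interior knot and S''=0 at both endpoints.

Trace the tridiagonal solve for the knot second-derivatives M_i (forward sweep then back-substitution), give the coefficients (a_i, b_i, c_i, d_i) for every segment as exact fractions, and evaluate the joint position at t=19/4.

Δ: Δ0=4, Δ1=-4/3, Δ2=2
row 1: diag=8, rhs=-32; c'=3/8, d'=-4
row 2: denom=8−3·3/8=55/8; d'=(20−3·-4)/(55/8)=256/55
back: M2=256/55
back: M1=-4−3/8·256/55=-316/55
M: M0=0, M1=-316/55, M2=256/55, M3=0
seg 0: a=-4, c=M0/2=0, d=(M1−M0)/(6·1)=-158/165, b=Δ0−h0·(2M0+M1)/6=818/165
seg 1: a=0, c=M1/2=-158/55, d=(M2−M1)/(6·3)=26/45, b=Δ1−h1·(2M1+M2)/6=344/165
seg 2: a=-4, c=M2/2=128/55, d=(M3−M2)/(6·1)=-128/165, b=Δ2−h2·(2M2+M3)/6=74/165
t_q=19/4 → seg 2, τ=3/4; S=-4+74/165·τ+128/55·τ²+-128/165·τ³=-59/22

  seg 0: a=-4 b=818/165 c=0 d=-158/165
  seg 1: a=0 b=344/165 c=-158/55 d=26/45
  seg 2: a=-4 b=74/165 c=128/55 d=-128/165
S(19/4) = -59/22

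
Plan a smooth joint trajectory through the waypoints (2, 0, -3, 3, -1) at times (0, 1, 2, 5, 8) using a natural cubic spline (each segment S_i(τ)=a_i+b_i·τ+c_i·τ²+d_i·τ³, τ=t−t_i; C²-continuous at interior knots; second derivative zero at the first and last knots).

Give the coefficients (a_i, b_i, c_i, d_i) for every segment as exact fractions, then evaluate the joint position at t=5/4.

Δ: Δ0=-2, Δ1=-3, Δ2=2, Δ3=-4/3
row 1: diag=4, rhs=-6; c'=1/4, d'=-3/2
row 2: denom=8−1·1/4=31/4; d'=(30−1·-3/2)/(31/4)=126/31
row 3: denom=12−3·12/31=336/31; d'=(-20−3·126/31)/(336/31)=-499/168
back: M3=-499/168
back: M2=126/31−12/31·-499/168=73/14
back: M1=-3/2−1/4·73/14=-157/56
M: M0=0, M1=-157/56, M2=73/14, M3=-499/168, M4=0
seg 0: a=2, c=M0/2=0, d=(M1−M0)/(6·1)=-157/336, b=Δ0−h0·(2M0+M1)/6=-515/336
seg 1: a=0, c=M1/2=-157/112, d=(M2−M1)/(6·1)=449/336, b=Δ1−h1·(2M1+M2)/6=-493/168
seg 2: a=-3, c=M2/2=73/28, d=(M3−M2)/(6·3)=-1375/3024, b=Δ2−h2·(2M2+M3)/6=-83/48
seg 3: a=3, c=M3/2=-499/336, d=(M4−M3)/(6·3)=499/3024, b=Δ3−h3·(2M3+M4)/6=275/168
t_q=5/4 → seg 1, τ=1/4; S=0+-493/168·τ+-157/112·τ²+449/336·τ³=-5737/7168

  seg 0: a=2 b=-515/336 c=0 d=-157/336
  seg 1: a=0 b=-493/168 c=-157/112 d=449/336
  seg 2: a=-3 b=-83/48 c=73/28 d=-1375/3024
  seg 3: a=3 b=275/168 c=-499/336 d=499/3024
S(5/4) = -5737/7168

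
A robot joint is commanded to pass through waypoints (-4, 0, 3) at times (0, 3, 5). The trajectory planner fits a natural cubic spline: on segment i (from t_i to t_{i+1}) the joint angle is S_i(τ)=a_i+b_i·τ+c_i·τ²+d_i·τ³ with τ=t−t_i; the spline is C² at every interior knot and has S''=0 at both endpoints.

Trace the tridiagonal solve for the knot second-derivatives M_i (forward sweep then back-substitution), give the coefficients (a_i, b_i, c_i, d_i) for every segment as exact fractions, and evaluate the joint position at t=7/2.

  seg 0: a=-4 b=77/60 c=0 d=1/180
  seg 1: a=0 b=43/30 c=1/20 d=-1/120
S(7/2) = 233/320

Δ: Δ0=4/3, Δ1=3/2
row 1: diag=10, rhs=1; c'=1/5, d'=1/10
back: M1=1/10
M: M0=0, M1=1/10, M2=0
seg 0: a=-4, c=M0/2=0, d=(M1−M0)/(6·3)=1/180, b=Δ0−h0·(2M0+M1)/6=77/60
seg 1: a=0, c=M1/2=1/20, d=(M2−M1)/(6·2)=-1/120, b=Δ1−h1·(2M1+M2)/6=43/30
t_q=7/2 → seg 1, τ=1/2; S=0+43/30·τ+1/20·τ²+-1/120·τ³=233/320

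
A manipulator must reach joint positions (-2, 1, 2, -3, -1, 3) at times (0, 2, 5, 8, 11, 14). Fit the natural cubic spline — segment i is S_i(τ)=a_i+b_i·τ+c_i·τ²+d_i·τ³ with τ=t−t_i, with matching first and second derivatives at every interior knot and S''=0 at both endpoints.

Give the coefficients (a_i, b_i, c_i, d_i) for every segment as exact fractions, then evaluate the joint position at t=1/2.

  seg 0: a=-2 b=991/618 c=0 d=-8/309
  seg 1: a=1 b=799/618 c=-16/103 d=-305/5562
  seg 2: a=2 b=-346/309 c=-401/618 d=865/5562
  seg 3: a=-3 b=-503/618 c=232/309 d=-53/618
  seg 4: a=-1 b=425/309 c=-13/618 d=13/5562
S(1/2) = -495/412

Δ: Δ0=3/2, Δ1=1/3, Δ2=-5/3, Δ3=2/3, Δ4=4/3
row 1: diag=10, rhs=-7; c'=3/10, d'=-7/10
row 2: denom=12−3·3/10=111/10; d'=(-12−3·-7/10)/(111/10)=-33/37
row 3: denom=12−3·10/37=414/37; d'=(14−3·-33/37)/(414/37)=617/414
row 4: denom=12−3·37/138=515/46; d'=(4−3·617/414)/(515/46)=-13/309
back: M4=-13/309
back: M3=617/414−37/138·-13/309=464/309
back: M2=-33/37−10/37·464/309=-401/309
back: M1=-7/10−3/10·-401/309=-32/103
M: M0=0, M1=-32/103, M2=-401/309, M3=464/309, M4=-13/309, M5=0
seg 0: a=-2, c=M0/2=0, d=(M1−M0)/(6·2)=-8/309, b=Δ0−h0·(2M0+M1)/6=991/618
seg 1: a=1, c=M1/2=-16/103, d=(M2−M1)/(6·3)=-305/5562, b=Δ1−h1·(2M1+M2)/6=799/618
seg 2: a=2, c=M2/2=-401/618, d=(M3−M2)/(6·3)=865/5562, b=Δ2−h2·(2M2+M3)/6=-346/309
seg 3: a=-3, c=M3/2=232/309, d=(M4−M3)/(6·3)=-53/618, b=Δ3−h3·(2M3+M4)/6=-503/618
seg 4: a=-1, c=M4/2=-13/618, d=(M5−M4)/(6·3)=13/5562, b=Δ4−h4·(2M4+M5)/6=425/309
t_q=1/2 → seg 0, τ=1/2; S=-2+991/618·τ+0·τ²+-8/309·τ³=-495/412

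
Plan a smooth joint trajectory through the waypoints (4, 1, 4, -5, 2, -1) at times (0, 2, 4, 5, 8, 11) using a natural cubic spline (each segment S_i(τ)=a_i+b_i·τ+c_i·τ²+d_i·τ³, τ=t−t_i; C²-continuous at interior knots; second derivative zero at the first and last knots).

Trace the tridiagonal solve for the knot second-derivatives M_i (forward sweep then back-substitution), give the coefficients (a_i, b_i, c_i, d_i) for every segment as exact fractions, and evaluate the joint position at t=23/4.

  seg 0: a=4 b=-3224/933 c=0 d=3649/7464
  seg 1: a=1 b=4499/1866 c=3649/1244 d=-12647/7464
  seg 2: a=4 b=-5774/933 c=-4499/622 d=8251/1866
  seg 3: a=-5 b=-13789/1866 c=1876/311 d=-15625/16794
  seg 4: a=2 b=3436/933 c=-4369/1866 d=4369/16794
S(23/4) = -300217/39808

Δ: Δ0=-3/2, Δ1=3/2, Δ2=-9, Δ3=7/3, Δ4=-1
row 1: diag=8, rhs=18; c'=1/4, d'=9/4
row 2: denom=6−2·1/4=11/2; d'=(-63−2·9/4)/(11/2)=-135/11
row 3: denom=8−1·2/11=86/11; d'=(68−1·-135/11)/(86/11)=883/86
row 4: denom=12−3·33/86=933/86; d'=(-20−3·883/86)/(933/86)=-4369/933
back: M4=-4369/933
back: M3=883/86−33/86·-4369/933=3752/311
back: M2=-135/11−2/11·3752/311=-4499/311
back: M1=9/4−1/4·-4499/311=3649/622
M: M0=0, M1=3649/622, M2=-4499/311, M3=3752/311, M4=-4369/933, M5=0
seg 0: a=4, c=M0/2=0, d=(M1−M0)/(6·2)=3649/7464, b=Δ0−h0·(2M0+M1)/6=-3224/933
seg 1: a=1, c=M1/2=3649/1244, d=(M2−M1)/(6·2)=-12647/7464, b=Δ1−h1·(2M1+M2)/6=4499/1866
seg 2: a=4, c=M2/2=-4499/622, d=(M3−M2)/(6·1)=8251/1866, b=Δ2−h2·(2M2+M3)/6=-5774/933
seg 3: a=-5, c=M3/2=1876/311, d=(M4−M3)/(6·3)=-15625/16794, b=Δ3−h3·(2M3+M4)/6=-13789/1866
seg 4: a=2, c=M4/2=-4369/1866, d=(M5−M4)/(6·3)=4369/16794, b=Δ4−h4·(2M4+M5)/6=3436/933
t_q=23/4 → seg 3, τ=3/4; S=-5+-13789/1866·τ+1876/311·τ²+-15625/16794·τ³=-300217/39808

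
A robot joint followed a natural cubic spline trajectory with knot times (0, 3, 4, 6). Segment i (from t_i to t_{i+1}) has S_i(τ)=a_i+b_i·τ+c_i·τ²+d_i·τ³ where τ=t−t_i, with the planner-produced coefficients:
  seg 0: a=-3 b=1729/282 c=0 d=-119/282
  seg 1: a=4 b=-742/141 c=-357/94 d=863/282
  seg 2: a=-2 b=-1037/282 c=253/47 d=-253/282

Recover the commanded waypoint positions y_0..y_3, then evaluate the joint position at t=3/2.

y_0 = S_0(0) = a_0 = -3
y_1 = S_1(0) = a_1 = 4
y_2 = S_2(0) = a_2 = -2
y_3 = S_2(2) = 5
t_q=3/2 is in segment 0 (τ=3/2); S_0(τ)=3589/752

y_0=-3 y_1=4 y_2=-2 y_3=5
S(3/2) = 3589/752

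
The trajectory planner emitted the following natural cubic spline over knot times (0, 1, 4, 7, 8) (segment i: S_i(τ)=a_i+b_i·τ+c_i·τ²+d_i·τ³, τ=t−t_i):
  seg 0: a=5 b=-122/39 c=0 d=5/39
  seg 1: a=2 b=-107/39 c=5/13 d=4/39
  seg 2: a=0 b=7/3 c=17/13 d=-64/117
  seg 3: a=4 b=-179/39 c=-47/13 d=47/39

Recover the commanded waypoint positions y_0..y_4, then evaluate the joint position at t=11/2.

y_0=5 y_1=2 y_2=0 y_3=4 y_4=-3
S(11/2) = 239/52

y_0 = S_0(0) = a_0 = 5
y_1 = S_1(0) = a_1 = 2
y_2 = S_2(0) = a_2 = 0
y_3 = S_3(0) = a_3 = 4
y_4 = S_3(1) = -3
t_q=11/2 is in segment 2 (τ=3/2); S_2(τ)=239/52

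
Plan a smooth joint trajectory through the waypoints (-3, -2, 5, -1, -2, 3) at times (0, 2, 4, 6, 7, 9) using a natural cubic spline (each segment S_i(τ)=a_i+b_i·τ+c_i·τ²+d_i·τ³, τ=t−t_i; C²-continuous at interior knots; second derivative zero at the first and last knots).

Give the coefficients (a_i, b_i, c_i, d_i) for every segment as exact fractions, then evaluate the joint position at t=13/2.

Δ: Δ0=1/2, Δ1=7/2, Δ2=-3, Δ3=-1, Δ4=5/2
row 1: diag=8, rhs=18; c'=1/4, d'=9/4
row 2: denom=8−2·1/4=15/2; d'=(-39−2·9/4)/(15/2)=-29/5
row 3: denom=6−2·4/15=82/15; d'=(12−2·-29/5)/(82/15)=177/41
row 4: denom=6−1·15/82=477/82; d'=(21−1·177/41)/(477/82)=152/53
back: M4=152/53
back: M3=177/41−15/82·152/53=201/53
back: M2=-29/5−4/15·201/53=-361/53
back: M1=9/4−1/4·-361/53=419/106
M: M0=0, M1=419/106, M2=-361/53, M3=201/53, M4=152/53, M5=0
seg 0: a=-3, c=M0/2=0, d=(M1−M0)/(6·2)=419/1272, b=Δ0−h0·(2M0+M1)/6=-130/159
seg 1: a=-2, c=M1/2=419/212, d=(M2−M1)/(6·2)=-1141/1272, b=Δ1−h1·(2M1+M2)/6=997/318
seg 2: a=5, c=M2/2=-361/106, d=(M3−M2)/(6·2)=281/318, b=Δ2−h2·(2M2+M3)/6=44/159
seg 3: a=-1, c=M3/2=201/106, d=(M4−M3)/(6·1)=-49/318, b=Δ3−h3·(2M3+M4)/6=-436/159
seg 4: a=-2, c=M4/2=76/53, d=(M5−M4)/(6·2)=-38/159, b=Δ4−h4·(2M4+M5)/6=187/318
t_q=13/2 → seg 3, τ=1/2; S=-1+-436/159·τ+201/106·τ²+-49/318·τ³=-1625/848

  seg 0: a=-3 b=-130/159 c=0 d=419/1272
  seg 1: a=-2 b=997/318 c=419/212 d=-1141/1272
  seg 2: a=5 b=44/159 c=-361/106 d=281/318
  seg 3: a=-1 b=-436/159 c=201/106 d=-49/318
  seg 4: a=-2 b=187/318 c=76/53 d=-38/159
S(13/2) = -1625/848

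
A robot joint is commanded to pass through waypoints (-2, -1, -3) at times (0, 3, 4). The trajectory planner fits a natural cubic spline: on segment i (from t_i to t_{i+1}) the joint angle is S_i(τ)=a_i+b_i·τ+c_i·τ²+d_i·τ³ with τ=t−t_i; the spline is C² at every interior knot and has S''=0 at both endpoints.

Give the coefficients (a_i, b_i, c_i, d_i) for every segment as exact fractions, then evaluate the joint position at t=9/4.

  seg 0: a=-2 b=29/24 c=0 d=-7/72
  seg 1: a=-1 b=-17/12 c=-7/8 d=7/24
S(9/4) = -199/512

Δ: Δ0=1/3, Δ1=-2
row 1: diag=8, rhs=-14; c'=1/8, d'=-7/4
back: M1=-7/4
M: M0=0, M1=-7/4, M2=0
seg 0: a=-2, c=M0/2=0, d=(M1−M0)/(6·3)=-7/72, b=Δ0−h0·(2M0+M1)/6=29/24
seg 1: a=-1, c=M1/2=-7/8, d=(M2−M1)/(6·1)=7/24, b=Δ1−h1·(2M1+M2)/6=-17/12
t_q=9/4 → seg 0, τ=9/4; S=-2+29/24·τ+0·τ²+-7/72·τ³=-199/512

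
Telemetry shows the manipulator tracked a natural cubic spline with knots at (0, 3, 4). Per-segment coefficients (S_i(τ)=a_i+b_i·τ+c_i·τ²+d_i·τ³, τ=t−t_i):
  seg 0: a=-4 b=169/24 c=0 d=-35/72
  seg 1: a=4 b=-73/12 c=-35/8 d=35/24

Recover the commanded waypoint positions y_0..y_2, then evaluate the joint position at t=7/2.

y_0=-4 y_1=4 y_2=-5
S(7/2) = 3/64

y_0 = S_0(0) = a_0 = -4
y_1 = S_1(0) = a_1 = 4
y_2 = S_1(1) = -5
t_q=7/2 is in segment 1 (τ=1/2); S_1(τ)=3/64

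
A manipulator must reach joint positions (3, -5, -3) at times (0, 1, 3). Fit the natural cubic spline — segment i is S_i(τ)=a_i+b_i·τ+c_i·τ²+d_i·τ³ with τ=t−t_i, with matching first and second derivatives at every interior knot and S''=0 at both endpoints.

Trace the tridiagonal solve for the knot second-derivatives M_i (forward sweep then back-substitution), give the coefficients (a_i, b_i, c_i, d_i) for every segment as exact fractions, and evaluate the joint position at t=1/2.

  seg 0: a=3 b=-19/2 c=0 d=3/2
  seg 1: a=-5 b=-5 c=9/2 d=-3/4
S(1/2) = -25/16

Δ: Δ0=-8, Δ1=1
row 1: diag=6, rhs=54; c'=1/3, d'=9
back: M1=9
M: M0=0, M1=9, M2=0
seg 0: a=3, c=M0/2=0, d=(M1−M0)/(6·1)=3/2, b=Δ0−h0·(2M0+M1)/6=-19/2
seg 1: a=-5, c=M1/2=9/2, d=(M2−M1)/(6·2)=-3/4, b=Δ1−h1·(2M1+M2)/6=-5
t_q=1/2 → seg 0, τ=1/2; S=3+-19/2·τ+0·τ²+3/2·τ³=-25/16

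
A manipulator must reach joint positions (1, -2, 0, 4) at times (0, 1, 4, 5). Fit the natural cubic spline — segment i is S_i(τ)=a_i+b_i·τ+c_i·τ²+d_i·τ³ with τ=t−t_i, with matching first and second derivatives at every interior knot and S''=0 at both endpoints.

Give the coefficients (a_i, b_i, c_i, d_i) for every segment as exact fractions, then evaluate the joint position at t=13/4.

  seg 0: a=1 b=-553/165 c=0 d=58/165
  seg 1: a=-2 b=-379/165 c=58/55 d=-1/45
  seg 2: a=0 b=566/165 c=47/55 d=-47/165
S(13/4) = -7331/3520

Δ: Δ0=-3, Δ1=2/3, Δ2=4
row 1: diag=8, rhs=22; c'=3/8, d'=11/4
row 2: denom=8−3·3/8=55/8; d'=(20−3·11/4)/(55/8)=94/55
back: M2=94/55
back: M1=11/4−3/8·94/55=116/55
M: M0=0, M1=116/55, M2=94/55, M3=0
seg 0: a=1, c=M0/2=0, d=(M1−M0)/(6·1)=58/165, b=Δ0−h0·(2M0+M1)/6=-553/165
seg 1: a=-2, c=M1/2=58/55, d=(M2−M1)/(6·3)=-1/45, b=Δ1−h1·(2M1+M2)/6=-379/165
seg 2: a=0, c=M2/2=47/55, d=(M3−M2)/(6·1)=-47/165, b=Δ2−h2·(2M2+M3)/6=566/165
t_q=13/4 → seg 1, τ=9/4; S=-2+-379/165·τ+58/55·τ²+-1/45·τ³=-7331/3520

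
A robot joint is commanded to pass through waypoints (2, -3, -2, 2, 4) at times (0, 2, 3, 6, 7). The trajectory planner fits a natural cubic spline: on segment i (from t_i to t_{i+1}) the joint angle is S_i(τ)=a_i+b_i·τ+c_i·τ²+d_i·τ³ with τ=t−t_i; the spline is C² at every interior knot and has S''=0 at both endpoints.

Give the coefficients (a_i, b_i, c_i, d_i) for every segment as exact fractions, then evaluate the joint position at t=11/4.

Δ: Δ0=-5/2, Δ1=1, Δ2=4/3, Δ3=2
row 1: diag=6, rhs=21; c'=1/6, d'=7/2
row 2: denom=8−1·1/6=47/6; d'=(2−1·7/2)/(47/6)=-9/47
row 3: denom=8−3·18/47=322/47; d'=(4−3·-9/47)/(322/47)=215/322
back: M3=215/322
back: M2=-9/47−18/47·215/322=-72/161
back: M1=7/2−1/6·-72/161=1151/322
M: M0=0, M1=1151/322, M2=-72/161, M3=215/322, M4=0
seg 0: a=2, c=M0/2=0, d=(M1−M0)/(6·2)=1151/3864, b=Δ0−h0·(2M0+M1)/6=-1783/483
seg 1: a=-3, c=M1/2=1151/644, d=(M2−M1)/(6·1)=-185/276, b=Δ1−h1·(2M1+M2)/6=-113/966
seg 2: a=-2, c=M2/2=-36/161, d=(M3−M2)/(6·3)=359/5796, b=Δ2−h2·(2M2+M3)/6=2795/1932
seg 3: a=2, c=M3/2=215/644, d=(M4−M3)/(6·1)=-215/1932, b=Δ3−h3·(2M3+M4)/6=1717/966
t_q=11/4 → seg 1, τ=3/4; S=-3+-113/966·τ+1151/644·τ²+-185/276·τ³=-97483/41216

  seg 0: a=2 b=-1783/483 c=0 d=1151/3864
  seg 1: a=-3 b=-113/966 c=1151/644 d=-185/276
  seg 2: a=-2 b=2795/1932 c=-36/161 d=359/5796
  seg 3: a=2 b=1717/966 c=215/644 d=-215/1932
S(11/4) = -97483/41216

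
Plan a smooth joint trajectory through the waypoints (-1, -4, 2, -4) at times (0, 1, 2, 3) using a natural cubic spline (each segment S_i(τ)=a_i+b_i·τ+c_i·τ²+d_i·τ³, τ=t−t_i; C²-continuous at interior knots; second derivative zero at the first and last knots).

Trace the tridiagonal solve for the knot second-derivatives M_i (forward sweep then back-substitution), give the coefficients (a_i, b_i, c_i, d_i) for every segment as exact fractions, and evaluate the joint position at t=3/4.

  seg 0: a=-1 b=-31/5 c=0 d=16/5
  seg 1: a=-4 b=17/5 c=48/5 d=-7
  seg 2: a=2 b=8/5 c=-57/5 d=19/5
S(3/4) = -43/10

Δ: Δ0=-3, Δ1=6, Δ2=-6
row 1: diag=4, rhs=54; c'=1/4, d'=27/2
row 2: denom=4−1·1/4=15/4; d'=(-72−1·27/2)/(15/4)=-114/5
back: M2=-114/5
back: M1=27/2−1/4·-114/5=96/5
M: M0=0, M1=96/5, M2=-114/5, M3=0
seg 0: a=-1, c=M0/2=0, d=(M1−M0)/(6·1)=16/5, b=Δ0−h0·(2M0+M1)/6=-31/5
seg 1: a=-4, c=M1/2=48/5, d=(M2−M1)/(6·1)=-7, b=Δ1−h1·(2M1+M2)/6=17/5
seg 2: a=2, c=M2/2=-57/5, d=(M3−M2)/(6·1)=19/5, b=Δ2−h2·(2M2+M3)/6=8/5
t_q=3/4 → seg 0, τ=3/4; S=-1+-31/5·τ+0·τ²+16/5·τ³=-43/10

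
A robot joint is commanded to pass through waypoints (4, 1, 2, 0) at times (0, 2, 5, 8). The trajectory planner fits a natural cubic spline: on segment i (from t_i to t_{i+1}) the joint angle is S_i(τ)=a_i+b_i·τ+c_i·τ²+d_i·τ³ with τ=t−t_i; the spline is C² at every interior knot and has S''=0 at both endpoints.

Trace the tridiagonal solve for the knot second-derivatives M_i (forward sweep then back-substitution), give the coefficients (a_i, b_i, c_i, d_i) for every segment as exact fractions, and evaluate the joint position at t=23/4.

Δ: Δ0=-3/2, Δ1=1/3, Δ2=-2/3
row 1: diag=10, rhs=11; c'=3/10, d'=11/10
row 2: denom=12−3·3/10=111/10; d'=(-6−3·11/10)/(111/10)=-31/37
back: M2=-31/37
back: M1=11/10−3/10·-31/37=50/37
M: M0=0, M1=50/37, M2=-31/37, M3=0
seg 0: a=4, c=M0/2=0, d=(M1−M0)/(6·2)=25/222, b=Δ0−h0·(2M0+M1)/6=-433/222
seg 1: a=1, c=M1/2=25/37, d=(M2−M1)/(6·3)=-9/74, b=Δ1−h1·(2M1+M2)/6=-133/222
seg 2: a=2, c=M2/2=-31/74, d=(M3−M2)/(6·3)=31/666, b=Δ2−h2·(2M2+M3)/6=19/111
t_q=23/4 → seg 2, τ=3/4; S=2+19/111·τ+-31/74·τ²+31/666·τ³=9057/4736

  seg 0: a=4 b=-433/222 c=0 d=25/222
  seg 1: a=1 b=-133/222 c=25/37 d=-9/74
  seg 2: a=2 b=19/111 c=-31/74 d=31/666
S(23/4) = 9057/4736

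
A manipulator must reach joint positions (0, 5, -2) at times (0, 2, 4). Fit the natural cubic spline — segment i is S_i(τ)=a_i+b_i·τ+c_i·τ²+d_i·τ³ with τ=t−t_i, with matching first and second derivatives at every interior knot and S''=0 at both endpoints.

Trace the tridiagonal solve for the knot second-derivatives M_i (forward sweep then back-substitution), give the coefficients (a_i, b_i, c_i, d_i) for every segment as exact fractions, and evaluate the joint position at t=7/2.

  seg 0: a=0 b=4 c=0 d=-3/8
  seg 1: a=5 b=-1/2 c=-9/4 d=3/8
S(7/2) = 29/64

Δ: Δ0=5/2, Δ1=-7/2
row 1: diag=8, rhs=-36; c'=1/4, d'=-9/2
back: M1=-9/2
M: M0=0, M1=-9/2, M2=0
seg 0: a=0, c=M0/2=0, d=(M1−M0)/(6·2)=-3/8, b=Δ0−h0·(2M0+M1)/6=4
seg 1: a=5, c=M1/2=-9/4, d=(M2−M1)/(6·2)=3/8, b=Δ1−h1·(2M1+M2)/6=-1/2
t_q=7/2 → seg 1, τ=3/2; S=5+-1/2·τ+-9/4·τ²+3/8·τ³=29/64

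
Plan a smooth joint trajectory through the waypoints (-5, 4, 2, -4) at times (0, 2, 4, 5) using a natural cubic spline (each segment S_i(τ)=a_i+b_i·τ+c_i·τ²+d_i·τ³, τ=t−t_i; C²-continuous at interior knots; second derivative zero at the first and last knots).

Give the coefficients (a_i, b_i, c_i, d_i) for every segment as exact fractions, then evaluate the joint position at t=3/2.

  seg 0: a=-5 b=61/11 c=0 d=-23/88
  seg 1: a=4 b=53/22 c=-69/44 d=-3/44
  seg 2: a=2 b=-103/22 c=-87/44 d=29/44
S(3/2) = 1715/704

Δ: Δ0=9/2, Δ1=-1, Δ2=-6
row 1: diag=8, rhs=-33; c'=1/4, d'=-33/8
row 2: denom=6−2·1/4=11/2; d'=(-30−2·-33/8)/(11/2)=-87/22
back: M2=-87/22
back: M1=-33/8−1/4·-87/22=-69/22
M: M0=0, M1=-69/22, M2=-87/22, M3=0
seg 0: a=-5, c=M0/2=0, d=(M1−M0)/(6·2)=-23/88, b=Δ0−h0·(2M0+M1)/6=61/11
seg 1: a=4, c=M1/2=-69/44, d=(M2−M1)/(6·2)=-3/44, b=Δ1−h1·(2M1+M2)/6=53/22
seg 2: a=2, c=M2/2=-87/44, d=(M3−M2)/(6·1)=29/44, b=Δ2−h2·(2M2+M3)/6=-103/22
t_q=3/2 → seg 0, τ=3/2; S=-5+61/11·τ+0·τ²+-23/88·τ³=1715/704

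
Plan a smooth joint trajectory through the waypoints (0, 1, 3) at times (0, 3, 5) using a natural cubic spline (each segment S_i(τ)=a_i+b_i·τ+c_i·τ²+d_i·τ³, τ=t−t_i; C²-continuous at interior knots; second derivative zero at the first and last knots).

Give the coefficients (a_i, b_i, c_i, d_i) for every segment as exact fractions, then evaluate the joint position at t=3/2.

Δ: Δ0=1/3, Δ1=1
row 1: diag=10, rhs=4; c'=1/5, d'=2/5
back: M1=2/5
M: M0=0, M1=2/5, M2=0
seg 0: a=0, c=M0/2=0, d=(M1−M0)/(6·3)=1/45, b=Δ0−h0·(2M0+M1)/6=2/15
seg 1: a=1, c=M1/2=1/5, d=(M2−M1)/(6·2)=-1/30, b=Δ1−h1·(2M1+M2)/6=11/15
t_q=3/2 → seg 0, τ=3/2; S=0+2/15·τ+0·τ²+1/45·τ³=11/40

  seg 0: a=0 b=2/15 c=0 d=1/45
  seg 1: a=1 b=11/15 c=1/5 d=-1/30
S(3/2) = 11/40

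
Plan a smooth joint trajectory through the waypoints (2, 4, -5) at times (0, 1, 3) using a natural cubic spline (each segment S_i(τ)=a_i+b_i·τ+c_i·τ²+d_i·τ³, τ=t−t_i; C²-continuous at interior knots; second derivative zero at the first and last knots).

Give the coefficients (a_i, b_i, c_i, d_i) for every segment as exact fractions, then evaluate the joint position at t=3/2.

Δ: Δ0=2, Δ1=-9/2
row 1: diag=6, rhs=-39; c'=1/3, d'=-13/2
back: M1=-13/2
M: M0=0, M1=-13/2, M2=0
seg 0: a=2, c=M0/2=0, d=(M1−M0)/(6·1)=-13/12, b=Δ0−h0·(2M0+M1)/6=37/12
seg 1: a=4, c=M1/2=-13/4, d=(M2−M1)/(6·2)=13/24, b=Δ1−h1·(2M1+M2)/6=-1/6
t_q=3/2 → seg 1, τ=1/2; S=4+-1/6·τ+-13/4·τ²+13/24·τ³=203/64

  seg 0: a=2 b=37/12 c=0 d=-13/12
  seg 1: a=4 b=-1/6 c=-13/4 d=13/24
S(3/2) = 203/64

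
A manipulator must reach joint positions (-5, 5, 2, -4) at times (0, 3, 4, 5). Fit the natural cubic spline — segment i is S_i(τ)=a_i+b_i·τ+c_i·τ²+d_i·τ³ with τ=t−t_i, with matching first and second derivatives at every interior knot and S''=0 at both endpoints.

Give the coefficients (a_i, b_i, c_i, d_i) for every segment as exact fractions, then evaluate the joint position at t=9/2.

  seg 0: a=-5 b=511/93 c=0 d=-67/279
  seg 1: a=5 b=-92/93 c=-67/31 d=14/93
  seg 2: a=2 b=-452/93 c=-53/31 d=53/93
S(9/2) = -195/248

Δ: Δ0=10/3, Δ1=-3, Δ2=-6
row 1: diag=8, rhs=-38; c'=1/8, d'=-19/4
row 2: denom=4−1·1/8=31/8; d'=(-18−1·-19/4)/(31/8)=-106/31
back: M2=-106/31
back: M1=-19/4−1/8·-106/31=-134/31
M: M0=0, M1=-134/31, M2=-106/31, M3=0
seg 0: a=-5, c=M0/2=0, d=(M1−M0)/(6·3)=-67/279, b=Δ0−h0·(2M0+M1)/6=511/93
seg 1: a=5, c=M1/2=-67/31, d=(M2−M1)/(6·1)=14/93, b=Δ1−h1·(2M1+M2)/6=-92/93
seg 2: a=2, c=M2/2=-53/31, d=(M3−M2)/(6·1)=53/93, b=Δ2−h2·(2M2+M3)/6=-452/93
t_q=9/2 → seg 2, τ=1/2; S=2+-452/93·τ+-53/31·τ²+53/93·τ³=-195/248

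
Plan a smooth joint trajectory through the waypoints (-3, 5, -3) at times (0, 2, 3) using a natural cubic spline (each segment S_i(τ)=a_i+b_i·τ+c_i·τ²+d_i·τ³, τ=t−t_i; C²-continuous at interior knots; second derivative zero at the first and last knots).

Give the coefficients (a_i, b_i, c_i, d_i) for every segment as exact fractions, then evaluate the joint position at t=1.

Δ: Δ0=4, Δ1=-8
row 1: diag=6, rhs=-72; c'=1/6, d'=-12
back: M1=-12
M: M0=0, M1=-12, M2=0
seg 0: a=-3, c=M0/2=0, d=(M1−M0)/(6·2)=-1, b=Δ0−h0·(2M0+M1)/6=8
seg 1: a=5, c=M1/2=-6, d=(M2−M1)/(6·1)=2, b=Δ1−h1·(2M1+M2)/6=-4
t_q=1 → seg 0, τ=1; S=-3+8·τ+0·τ²+-1·τ³=4

  seg 0: a=-3 b=8 c=0 d=-1
  seg 1: a=5 b=-4 c=-6 d=2
S(1) = 4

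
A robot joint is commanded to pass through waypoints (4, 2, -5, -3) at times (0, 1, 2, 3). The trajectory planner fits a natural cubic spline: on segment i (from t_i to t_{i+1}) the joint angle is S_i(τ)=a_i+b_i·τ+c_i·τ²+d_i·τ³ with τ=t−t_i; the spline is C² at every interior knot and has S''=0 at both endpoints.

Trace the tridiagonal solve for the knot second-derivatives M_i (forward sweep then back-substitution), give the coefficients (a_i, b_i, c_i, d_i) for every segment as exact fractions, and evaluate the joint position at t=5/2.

Δ: Δ0=-2, Δ1=-7, Δ2=2
row 1: diag=4, rhs=-30; c'=1/4, d'=-15/2
row 2: denom=4−1·1/4=15/4; d'=(54−1·-15/2)/(15/4)=82/5
back: M2=82/5
back: M1=-15/2−1/4·82/5=-58/5
M: M0=0, M1=-58/5, M2=82/5, M3=0
seg 0: a=4, c=M0/2=0, d=(M1−M0)/(6·1)=-29/15, b=Δ0−h0·(2M0+M1)/6=-1/15
seg 1: a=2, c=M1/2=-29/5, d=(M2−M1)/(6·1)=14/3, b=Δ1−h1·(2M1+M2)/6=-88/15
seg 2: a=-5, c=M2/2=41/5, d=(M3−M2)/(6·1)=-41/15, b=Δ2−h2·(2M2+M3)/6=-52/15
t_q=5/2 → seg 2, τ=1/2; S=-5+-52/15·τ+41/5·τ²+-41/15·τ³=-201/40

  seg 0: a=4 b=-1/15 c=0 d=-29/15
  seg 1: a=2 b=-88/15 c=-29/5 d=14/3
  seg 2: a=-5 b=-52/15 c=41/5 d=-41/15
S(5/2) = -201/40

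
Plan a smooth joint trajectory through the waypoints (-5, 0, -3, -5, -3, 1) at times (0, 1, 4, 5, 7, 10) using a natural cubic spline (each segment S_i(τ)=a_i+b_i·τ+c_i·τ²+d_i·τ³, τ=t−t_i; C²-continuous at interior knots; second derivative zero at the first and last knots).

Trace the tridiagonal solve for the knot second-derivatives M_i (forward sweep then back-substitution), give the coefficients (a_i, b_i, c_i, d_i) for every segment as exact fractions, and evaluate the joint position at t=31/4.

  seg 0: a=-5 b=4343/750 c=0 d=-593/750
  seg 1: a=0 b=1282/375 c=-593/250 d=2023/6750
  seg 2: a=-3 b=-2041/750 c=122/375 d=99/250
  seg 3: a=-5 b=-331/375 c=227/150 d=-143/500
  seg 4: a=-3 b=652/375 c=-76/375 d=76/3375
S(31/4) = -3601/2000

Δ: Δ0=5, Δ1=-1, Δ2=-2, Δ3=1, Δ4=4/3
row 1: diag=8, rhs=-36; c'=3/8, d'=-9/2
row 2: denom=8−3·3/8=55/8; d'=(-6−3·-9/2)/(55/8)=12/11
row 3: denom=6−1·8/55=322/55; d'=(18−1·12/11)/(322/55)=465/161
row 4: denom=10−2·55/161=1500/161; d'=(2−2·465/161)/(1500/161)=-152/375
back: M4=-152/375
back: M3=465/161−55/161·-152/375=227/75
back: M2=12/11−8/55·227/75=244/375
back: M1=-9/2−3/8·244/375=-593/125
M: M0=0, M1=-593/125, M2=244/375, M3=227/75, M4=-152/375, M5=0
seg 0: a=-5, c=M0/2=0, d=(M1−M0)/(6·1)=-593/750, b=Δ0−h0·(2M0+M1)/6=4343/750
seg 1: a=0, c=M1/2=-593/250, d=(M2−M1)/(6·3)=2023/6750, b=Δ1−h1·(2M1+M2)/6=1282/375
seg 2: a=-3, c=M2/2=122/375, d=(M3−M2)/(6·1)=99/250, b=Δ2−h2·(2M2+M3)/6=-2041/750
seg 3: a=-5, c=M3/2=227/150, d=(M4−M3)/(6·2)=-143/500, b=Δ3−h3·(2M3+M4)/6=-331/375
seg 4: a=-3, c=M4/2=-76/375, d=(M5−M4)/(6·3)=76/3375, b=Δ4−h4·(2M4+M5)/6=652/375
t_q=31/4 → seg 4, τ=3/4; S=-3+652/375·τ+-76/375·τ²+76/3375·τ³=-3601/2000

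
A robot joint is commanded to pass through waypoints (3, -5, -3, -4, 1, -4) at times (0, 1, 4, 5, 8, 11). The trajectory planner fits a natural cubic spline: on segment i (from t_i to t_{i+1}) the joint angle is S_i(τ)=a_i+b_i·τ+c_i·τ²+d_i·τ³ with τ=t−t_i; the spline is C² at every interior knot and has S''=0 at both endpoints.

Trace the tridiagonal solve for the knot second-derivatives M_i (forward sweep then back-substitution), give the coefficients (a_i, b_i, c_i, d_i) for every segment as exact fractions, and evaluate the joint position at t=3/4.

Δ: Δ0=-8, Δ1=2/3, Δ2=-1, Δ3=5/3, Δ4=-5/3
row 1: diag=8, rhs=52; c'=3/8, d'=13/2
row 2: denom=8−3·3/8=55/8; d'=(-10−3·13/2)/(55/8)=-236/55
row 3: denom=8−1·8/55=432/55; d'=(16−1·-236/55)/(432/55)=31/12
row 4: denom=12−3·55/144=521/48; d'=(-20−3·31/12)/(521/48)=-1332/521
back: M4=-1332/521
back: M3=31/12−55/144·-1332/521=5564/1563
back: M2=-236/55−8/55·5564/1563=-7516/1563
back: M1=13/2−3/8·-7516/1563=4326/521
M: M0=0, M1=4326/521, M2=-7516/1563, M3=5564/1563, M4=-1332/521, M5=0
seg 0: a=3, c=M0/2=0, d=(M1−M0)/(6·1)=721/521, b=Δ0−h0·(2M0+M1)/6=-4889/521
seg 1: a=-5, c=M1/2=2163/521, d=(M2−M1)/(6·3)=-10247/14067, b=Δ1−h1·(2M1+M2)/6=-2726/521
seg 2: a=-3, c=M2/2=-3758/1563, d=(M3−M2)/(6·1)=2180/1563, b=Δ2−h2·(2M2+M3)/6=5/521
seg 3: a=-4, c=M3/2=2782/1563, d=(M4−M3)/(6·3)=-4780/14067, b=Δ3−h3·(2M3+M4)/6=-961/1563
seg 4: a=1, c=M4/2=-666/521, d=(M5−M4)/(6·3)=74/521, b=Δ4−h4·(2M4+M5)/6=1391/1563
t_q=3/4 → seg 0, τ=3/4; S=3+-4889/521·τ+0·τ²+721/521·τ³=-115173/33344

  seg 0: a=3 b=-4889/521 c=0 d=721/521
  seg 1: a=-5 b=-2726/521 c=2163/521 d=-10247/14067
  seg 2: a=-3 b=5/521 c=-3758/1563 d=2180/1563
  seg 3: a=-4 b=-961/1563 c=2782/1563 d=-4780/14067
  seg 4: a=1 b=1391/1563 c=-666/521 d=74/521
S(3/4) = -115173/33344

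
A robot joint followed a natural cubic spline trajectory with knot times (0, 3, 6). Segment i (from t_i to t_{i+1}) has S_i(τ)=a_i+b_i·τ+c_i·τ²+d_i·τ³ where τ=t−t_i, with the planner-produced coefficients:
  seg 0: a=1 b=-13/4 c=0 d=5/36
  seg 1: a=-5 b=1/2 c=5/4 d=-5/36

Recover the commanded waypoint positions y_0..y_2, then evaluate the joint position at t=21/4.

y_0=1 y_1=-5 y_2=4
S(21/4) = 223/256

y_0 = S_0(0) = a_0 = 1
y_1 = S_1(0) = a_1 = -5
y_2 = S_1(3) = 4
t_q=21/4 is in segment 1 (τ=9/4); S_1(τ)=223/256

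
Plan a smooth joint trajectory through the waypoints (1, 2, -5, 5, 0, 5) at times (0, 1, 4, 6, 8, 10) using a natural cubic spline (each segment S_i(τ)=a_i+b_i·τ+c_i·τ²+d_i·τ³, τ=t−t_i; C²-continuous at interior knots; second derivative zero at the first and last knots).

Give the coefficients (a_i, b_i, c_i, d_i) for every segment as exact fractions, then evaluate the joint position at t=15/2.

  seg 0: a=1 b=5728/3003 c=0 d=-2725/3003
  seg 1: a=2 b=-2447/3003 c=-2725/1001 d=605/819
  seg 2: a=-5 b=646/231 c=3930/1001 d=-16963/12012
  seg 3: a=5 b=667/429 c=-9103/2002 d=30265/24024
  seg 4: a=0 b=-9103/6006 c=12059/4004 d=-12059/24024
S(15/2) = 6669/4928

Δ: Δ0=1, Δ1=-7/3, Δ2=5, Δ3=-5/2, Δ4=5/2
row 1: diag=8, rhs=-20; c'=3/8, d'=-5/2
row 2: denom=10−3·3/8=71/8; d'=(44−3·-5/2)/(71/8)=412/71
row 3: denom=8−2·16/71=536/71; d'=(-45−2·412/71)/(536/71)=-4019/536
row 4: denom=8−2·71/268=1001/134; d'=(30−2·-4019/536)/(1001/134)=12059/2002
back: M4=12059/2002
back: M3=-4019/536−71/268·12059/2002=-9103/1001
back: M2=412/71−16/71·-9103/1001=7860/1001
back: M1=-5/2−3/8·7860/1001=-5450/1001
M: M0=0, M1=-5450/1001, M2=7860/1001, M3=-9103/1001, M4=12059/2002, M5=0
seg 0: a=1, c=M0/2=0, d=(M1−M0)/(6·1)=-2725/3003, b=Δ0−h0·(2M0+M1)/6=5728/3003
seg 1: a=2, c=M1/2=-2725/1001, d=(M2−M1)/(6·3)=605/819, b=Δ1−h1·(2M1+M2)/6=-2447/3003
seg 2: a=-5, c=M2/2=3930/1001, d=(M3−M2)/(6·2)=-16963/12012, b=Δ2−h2·(2M2+M3)/6=646/231
seg 3: a=5, c=M3/2=-9103/2002, d=(M4−M3)/(6·2)=30265/24024, b=Δ3−h3·(2M3+M4)/6=667/429
seg 4: a=0, c=M4/2=12059/4004, d=(M5−M4)/(6·2)=-12059/24024, b=Δ4−h4·(2M4+M5)/6=-9103/6006
t_q=15/2 → seg 3, τ=3/2; S=5+667/429·τ+-9103/2002·τ²+30265/24024·τ³=6669/4928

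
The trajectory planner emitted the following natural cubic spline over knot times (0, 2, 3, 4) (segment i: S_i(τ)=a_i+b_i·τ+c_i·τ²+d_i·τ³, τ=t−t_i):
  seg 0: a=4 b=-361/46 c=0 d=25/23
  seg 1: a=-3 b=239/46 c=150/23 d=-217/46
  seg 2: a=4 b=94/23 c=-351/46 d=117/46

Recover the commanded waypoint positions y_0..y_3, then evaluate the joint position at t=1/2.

y_0 = S_0(0) = a_0 = 4
y_1 = S_1(0) = a_1 = -3
y_2 = S_2(0) = a_2 = 4
y_3 = S_2(1) = 3
t_q=1/2 is in segment 0 (τ=1/2); S_0(τ)=39/184

y_0=4 y_1=-3 y_2=4 y_3=3
S(1/2) = 39/184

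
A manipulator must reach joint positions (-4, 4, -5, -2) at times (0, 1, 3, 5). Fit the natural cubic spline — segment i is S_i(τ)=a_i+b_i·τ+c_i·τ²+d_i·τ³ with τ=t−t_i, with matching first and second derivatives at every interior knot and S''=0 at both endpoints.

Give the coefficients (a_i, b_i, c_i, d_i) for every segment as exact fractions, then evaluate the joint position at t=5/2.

Δ: Δ0=8, Δ1=-9/2, Δ2=3/2
row 1: diag=6, rhs=-75; c'=1/3, d'=-25/2
row 2: denom=8−2·1/3=22/3; d'=(36−2·-25/2)/(22/3)=183/22
back: M2=183/22
back: M1=-25/2−1/3·183/22=-168/11
M: M0=0, M1=-168/11, M2=183/22, M3=0
seg 0: a=-4, c=M0/2=0, d=(M1−M0)/(6·1)=-28/11, b=Δ0−h0·(2M0+M1)/6=116/11
seg 1: a=4, c=M1/2=-84/11, d=(M2−M1)/(6·2)=173/88, b=Δ1−h1·(2M1+M2)/6=32/11
seg 2: a=-5, c=M2/2=183/44, d=(M3−M2)/(6·2)=-61/88, b=Δ2−h2·(2M2+M3)/6=-89/22
t_q=5/2 → seg 1, τ=3/2; S=4+32/11·τ+-84/11·τ²+173/88·τ³=-1537/704

  seg 0: a=-4 b=116/11 c=0 d=-28/11
  seg 1: a=4 b=32/11 c=-84/11 d=173/88
  seg 2: a=-5 b=-89/22 c=183/44 d=-61/88
S(5/2) = -1537/704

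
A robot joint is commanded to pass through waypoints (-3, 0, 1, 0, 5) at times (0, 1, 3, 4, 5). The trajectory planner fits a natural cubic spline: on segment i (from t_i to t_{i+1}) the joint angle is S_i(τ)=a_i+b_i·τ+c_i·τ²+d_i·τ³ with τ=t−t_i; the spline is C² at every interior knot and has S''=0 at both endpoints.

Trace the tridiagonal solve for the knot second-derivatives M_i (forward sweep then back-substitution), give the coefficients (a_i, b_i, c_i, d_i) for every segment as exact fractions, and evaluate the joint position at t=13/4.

Δ: Δ0=3, Δ1=1/2, Δ2=-1, Δ3=5
row 1: diag=6, rhs=-15; c'=1/3, d'=-5/2
row 2: denom=6−2·1/3=16/3; d'=(-9−2·-5/2)/(16/3)=-3/4
row 3: denom=4−1·3/16=61/16; d'=(36−1·-3/4)/(61/16)=588/61
back: M3=588/61
back: M2=-3/4−3/16·588/61=-156/61
back: M1=-5/2−1/3·-156/61=-201/122
M: M0=0, M1=-201/122, M2=-156/61, M3=588/61, M4=0
seg 0: a=-3, c=M0/2=0, d=(M1−M0)/(6·1)=-67/244, b=Δ0−h0·(2M0+M1)/6=799/244
seg 1: a=0, c=M1/2=-201/244, d=(M2−M1)/(6·2)=-37/488, b=Δ1−h1·(2M1+M2)/6=299/122
seg 2: a=1, c=M2/2=-78/61, d=(M3−M2)/(6·1)=124/61, b=Δ2−h2·(2M2+M3)/6=-107/61
seg 3: a=0, c=M3/2=294/61, d=(M4−M3)/(6·1)=-98/61, b=Δ3−h3·(2M3+M4)/6=109/61
t_q=13/4 → seg 2, τ=1/4; S=1+-107/61·τ+-78/61·τ²+124/61·τ³=501/976

  seg 0: a=-3 b=799/244 c=0 d=-67/244
  seg 1: a=0 b=299/122 c=-201/244 d=-37/488
  seg 2: a=1 b=-107/61 c=-78/61 d=124/61
  seg 3: a=0 b=109/61 c=294/61 d=-98/61
S(13/4) = 501/976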